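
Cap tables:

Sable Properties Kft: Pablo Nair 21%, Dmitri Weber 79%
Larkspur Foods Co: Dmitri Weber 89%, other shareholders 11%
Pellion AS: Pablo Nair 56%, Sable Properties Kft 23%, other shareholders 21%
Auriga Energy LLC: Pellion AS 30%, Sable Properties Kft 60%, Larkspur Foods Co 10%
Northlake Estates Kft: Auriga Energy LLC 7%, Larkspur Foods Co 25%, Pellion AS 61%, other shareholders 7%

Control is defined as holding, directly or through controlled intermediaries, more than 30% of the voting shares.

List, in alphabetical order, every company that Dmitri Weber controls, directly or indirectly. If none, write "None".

Dmitri holds 79% of Sable, so Dmitri controls Sable.
Dmitri holds 89% of Larkspur, so Dmitri controls Larkspur.
Sable and Larkspur together hold 60% + 10% = 70% of Auriga, so Dmitri controls Auriga.
Auriga and Larkspur together hold 7% + 25% = 32% of Northlake, so Dmitri controls Northlake.
No other company's threshold is met.

Auriga Energy LLC, Larkspur Foods Co, Northlake Estates Kft, Sable Properties Kft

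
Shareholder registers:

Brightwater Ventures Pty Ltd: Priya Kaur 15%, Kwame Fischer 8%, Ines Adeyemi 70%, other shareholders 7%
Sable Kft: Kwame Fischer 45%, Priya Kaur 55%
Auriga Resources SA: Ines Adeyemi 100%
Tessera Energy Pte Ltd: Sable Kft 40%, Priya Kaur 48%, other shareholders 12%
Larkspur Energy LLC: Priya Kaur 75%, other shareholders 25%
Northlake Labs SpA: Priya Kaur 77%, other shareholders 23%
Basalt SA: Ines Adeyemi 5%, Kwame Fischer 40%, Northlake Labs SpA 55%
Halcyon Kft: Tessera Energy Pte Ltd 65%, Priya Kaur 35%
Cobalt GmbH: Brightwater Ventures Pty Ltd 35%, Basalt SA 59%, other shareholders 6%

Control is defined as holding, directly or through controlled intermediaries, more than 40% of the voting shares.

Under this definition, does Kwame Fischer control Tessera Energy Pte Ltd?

No

Kwame holds 45% of Sable, so Kwame controls Sable.
In Tessera, Kwame's side holds only 40%, not > 40%.
So Kwame does not control Tessera.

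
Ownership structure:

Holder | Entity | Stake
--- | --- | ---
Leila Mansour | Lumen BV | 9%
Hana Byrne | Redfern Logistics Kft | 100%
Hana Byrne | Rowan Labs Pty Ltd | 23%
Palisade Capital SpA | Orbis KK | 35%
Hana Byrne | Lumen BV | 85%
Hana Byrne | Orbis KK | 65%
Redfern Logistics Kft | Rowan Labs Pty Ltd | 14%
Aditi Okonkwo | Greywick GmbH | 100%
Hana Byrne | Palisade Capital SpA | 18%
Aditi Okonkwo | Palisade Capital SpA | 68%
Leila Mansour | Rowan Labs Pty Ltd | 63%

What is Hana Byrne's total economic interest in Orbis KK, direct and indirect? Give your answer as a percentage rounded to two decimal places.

Hana reaches Orbis along 2 paths.
Direct stake: 65% = 65%.
Via Palisade: 18% × 35% = 6.3%.
Total: 65% + 6.3% = 71.3%.
Rounded: 71.30%.

71.30%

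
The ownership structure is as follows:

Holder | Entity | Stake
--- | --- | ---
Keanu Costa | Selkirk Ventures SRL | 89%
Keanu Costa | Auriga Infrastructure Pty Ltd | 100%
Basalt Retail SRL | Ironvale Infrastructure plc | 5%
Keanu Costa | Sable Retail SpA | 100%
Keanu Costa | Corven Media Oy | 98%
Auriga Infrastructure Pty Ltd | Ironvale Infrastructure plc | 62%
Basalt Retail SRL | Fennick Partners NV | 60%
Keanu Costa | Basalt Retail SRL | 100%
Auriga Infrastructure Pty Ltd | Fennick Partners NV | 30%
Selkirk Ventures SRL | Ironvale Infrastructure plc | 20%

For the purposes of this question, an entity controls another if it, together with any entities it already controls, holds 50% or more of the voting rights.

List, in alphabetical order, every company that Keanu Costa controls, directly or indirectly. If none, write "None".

Keanu holds 89% of Selkirk, so Keanu controls Selkirk.
Keanu holds 100% of Sable, so Keanu controls Sable.
Keanu holds 100% of Auriga, so Keanu controls Auriga.
Keanu holds 100% of Basalt, so Keanu controls Basalt.
Keanu holds 98% of Corven, so Keanu controls Corven.
Selkirk and Auriga and Basalt together hold 20% + 62% + 5% = 87% of Ironvale, so Keanu controls Ironvale.
Basalt and Auriga together hold 60% + 30% = 90% of Fennick, so Keanu controls Fennick.

Auriga Infrastructure Pty Ltd, Basalt Retail SRL, Corven Media Oy, Fennick Partners NV, Ironvale Infrastructure plc, Sable Retail SpA, Selkirk Ventures SRL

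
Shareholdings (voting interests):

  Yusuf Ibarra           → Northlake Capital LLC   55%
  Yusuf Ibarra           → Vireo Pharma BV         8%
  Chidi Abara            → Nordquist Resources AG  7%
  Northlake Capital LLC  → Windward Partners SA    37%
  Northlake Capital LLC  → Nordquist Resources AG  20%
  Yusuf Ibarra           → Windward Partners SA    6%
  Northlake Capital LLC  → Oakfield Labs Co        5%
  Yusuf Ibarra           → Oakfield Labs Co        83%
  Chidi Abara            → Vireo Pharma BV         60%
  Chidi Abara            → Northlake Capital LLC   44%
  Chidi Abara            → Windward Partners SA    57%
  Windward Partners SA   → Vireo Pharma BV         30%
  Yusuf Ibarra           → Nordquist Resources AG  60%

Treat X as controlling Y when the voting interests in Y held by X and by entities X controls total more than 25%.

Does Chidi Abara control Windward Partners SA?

Chidi holds 44% of Northlake, so Chidi controls Northlake.
Northlake and Chidi together hold 37% + 57% = 94% of Windward, so Chidi controls Windward.

Yes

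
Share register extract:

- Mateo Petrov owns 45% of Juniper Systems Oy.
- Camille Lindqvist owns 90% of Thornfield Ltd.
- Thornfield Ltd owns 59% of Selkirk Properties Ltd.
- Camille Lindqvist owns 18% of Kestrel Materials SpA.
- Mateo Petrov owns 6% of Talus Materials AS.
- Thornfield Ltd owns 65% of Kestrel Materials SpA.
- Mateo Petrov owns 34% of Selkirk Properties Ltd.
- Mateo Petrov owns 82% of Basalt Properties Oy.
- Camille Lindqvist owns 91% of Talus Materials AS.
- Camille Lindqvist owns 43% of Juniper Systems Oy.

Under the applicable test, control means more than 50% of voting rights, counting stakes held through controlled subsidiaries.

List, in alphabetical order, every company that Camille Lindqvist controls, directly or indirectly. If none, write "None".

Camille holds 91% of Talus, so Camille controls Talus.
Camille holds 90% of Thornfield, so Camille controls Thornfield.
Camille and Thornfield together hold 18% + 65% = 83% of Kestrel, so Camille controls Kestrel.
Thornfield holds 59% of Selkirk, so Camille controls Selkirk.
No other company's threshold is met.

Kestrel Materials SpA, Selkirk Properties Ltd, Talus Materials AS, Thornfield Ltd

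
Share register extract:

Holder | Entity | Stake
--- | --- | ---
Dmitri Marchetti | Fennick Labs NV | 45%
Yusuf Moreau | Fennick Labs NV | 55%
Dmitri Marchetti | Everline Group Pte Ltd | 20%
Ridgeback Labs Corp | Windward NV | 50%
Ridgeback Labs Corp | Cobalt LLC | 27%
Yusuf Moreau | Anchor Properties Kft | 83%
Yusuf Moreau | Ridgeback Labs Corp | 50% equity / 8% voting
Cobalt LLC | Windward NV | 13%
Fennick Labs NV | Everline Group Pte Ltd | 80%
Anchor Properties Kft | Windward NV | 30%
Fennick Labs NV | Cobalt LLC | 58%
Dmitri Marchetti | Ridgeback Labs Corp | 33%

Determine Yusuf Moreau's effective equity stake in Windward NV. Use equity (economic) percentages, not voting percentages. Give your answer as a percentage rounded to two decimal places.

55.80%

Yusuf reaches Windward along 4 paths.
Via Ridgeback: 50% × 50% = 25%.
Via Anchor: 83% × 30% = 24.9%.
Via Fennick → Cobalt: 55% × 58% × 13% = 4.147%.
Via Ridgeback → Cobalt: 50% × 27% × 13% = 1.755%.
Total: 25% + 24.9% + 4.147% + 1.755% = 55.802%.
Rounded: 55.80%.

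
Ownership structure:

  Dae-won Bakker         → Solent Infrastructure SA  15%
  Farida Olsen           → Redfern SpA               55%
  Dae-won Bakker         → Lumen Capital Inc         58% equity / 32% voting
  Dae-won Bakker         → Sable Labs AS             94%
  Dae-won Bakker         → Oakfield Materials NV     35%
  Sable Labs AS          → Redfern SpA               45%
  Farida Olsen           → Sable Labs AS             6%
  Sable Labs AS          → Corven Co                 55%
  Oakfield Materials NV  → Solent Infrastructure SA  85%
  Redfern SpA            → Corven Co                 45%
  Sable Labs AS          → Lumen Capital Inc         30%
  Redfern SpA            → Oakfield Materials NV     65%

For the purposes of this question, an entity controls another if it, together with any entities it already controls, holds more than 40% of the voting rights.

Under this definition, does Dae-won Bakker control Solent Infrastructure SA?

Yes

Dae-won holds 94% of Sable, so Dae-won controls Sable.
Sable holds 45% of Redfern, so Dae-won controls Redfern.
Dae-won and Redfern together hold 35% + 65% = 100% of Oakfield, so Dae-won controls Oakfield.
Dae-won and Oakfield together hold 15% + 85% = 100% of Solent, so Dae-won controls Solent.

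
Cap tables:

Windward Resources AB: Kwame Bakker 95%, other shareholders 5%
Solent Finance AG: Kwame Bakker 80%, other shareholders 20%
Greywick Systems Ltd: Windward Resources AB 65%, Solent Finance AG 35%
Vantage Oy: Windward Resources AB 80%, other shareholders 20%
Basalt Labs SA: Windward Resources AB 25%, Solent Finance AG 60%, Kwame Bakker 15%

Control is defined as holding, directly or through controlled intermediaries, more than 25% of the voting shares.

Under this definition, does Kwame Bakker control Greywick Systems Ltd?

Kwame holds 80% of Solent, so Kwame controls Solent.
Kwame holds 95% of Windward, so Kwame controls Windward.
Windward and Solent together hold 65% + 35% = 100% of Greywick, so Kwame controls Greywick.

Yes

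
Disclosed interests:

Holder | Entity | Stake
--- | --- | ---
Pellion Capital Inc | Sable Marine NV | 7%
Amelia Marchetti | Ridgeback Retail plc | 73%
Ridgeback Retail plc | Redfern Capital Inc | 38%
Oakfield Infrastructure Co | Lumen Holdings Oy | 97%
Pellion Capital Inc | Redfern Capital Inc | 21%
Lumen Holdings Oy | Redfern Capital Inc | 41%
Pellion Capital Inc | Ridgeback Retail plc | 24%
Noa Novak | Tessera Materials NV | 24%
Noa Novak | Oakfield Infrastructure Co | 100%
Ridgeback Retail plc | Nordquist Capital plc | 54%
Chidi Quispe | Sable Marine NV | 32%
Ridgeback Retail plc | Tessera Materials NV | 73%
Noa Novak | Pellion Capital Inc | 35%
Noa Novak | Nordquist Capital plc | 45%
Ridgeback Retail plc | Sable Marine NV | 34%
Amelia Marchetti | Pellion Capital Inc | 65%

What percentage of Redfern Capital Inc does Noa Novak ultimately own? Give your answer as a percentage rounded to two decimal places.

Noa reaches Redfern along 3 paths.
Via Pellion → Ridgeback: 35% × 24% × 38% = 3.192%.
Via Oakfield → Lumen: 100% × 97% × 41% = 39.77%.
Via Pellion: 35% × 21% = 7.35%.
Total: 3.192% + 39.77% + 7.35% = 50.312%.
Rounded: 50.31%.

50.31%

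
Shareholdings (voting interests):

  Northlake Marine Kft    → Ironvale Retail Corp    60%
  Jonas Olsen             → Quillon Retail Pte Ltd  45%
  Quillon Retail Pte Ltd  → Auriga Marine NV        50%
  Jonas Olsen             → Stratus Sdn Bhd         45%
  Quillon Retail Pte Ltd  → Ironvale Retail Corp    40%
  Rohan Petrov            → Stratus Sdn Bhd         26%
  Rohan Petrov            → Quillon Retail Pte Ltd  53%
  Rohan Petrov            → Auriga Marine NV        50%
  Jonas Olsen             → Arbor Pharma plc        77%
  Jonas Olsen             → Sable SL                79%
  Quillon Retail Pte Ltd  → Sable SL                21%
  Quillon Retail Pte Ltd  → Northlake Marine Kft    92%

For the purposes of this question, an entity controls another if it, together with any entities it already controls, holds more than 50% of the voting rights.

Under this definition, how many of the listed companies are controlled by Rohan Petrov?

4

Rohan holds 53% of Quillon, so Rohan controls Quillon.
Rohan and Quillon together hold 50% + 50% = 100% of Auriga, so Rohan controls Auriga.
Quillon holds 92% of Northlake, so Rohan controls Northlake.
Northlake and Quillon together hold 60% + 40% = 100% of Ironvale, so Rohan controls Ironvale.
No other company's threshold is met.
Rohan controls 4 companies.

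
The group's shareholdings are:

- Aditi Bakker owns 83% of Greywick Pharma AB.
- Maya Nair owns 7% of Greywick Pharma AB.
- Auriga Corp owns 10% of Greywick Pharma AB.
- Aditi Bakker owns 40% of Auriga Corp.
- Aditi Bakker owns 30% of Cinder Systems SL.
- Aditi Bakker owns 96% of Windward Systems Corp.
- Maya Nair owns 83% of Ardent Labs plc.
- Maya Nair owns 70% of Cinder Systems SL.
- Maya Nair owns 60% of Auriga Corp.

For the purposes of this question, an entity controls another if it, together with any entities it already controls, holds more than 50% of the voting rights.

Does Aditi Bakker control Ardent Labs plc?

Aditi holds 96% of Windward, so Aditi controls Windward.
Aditi holds 83% of Greywick, so Aditi controls Greywick.
Neither Aditi nor any entity Aditi controls holds any voting interest in Ardent.
So Aditi does not control Ardent.

No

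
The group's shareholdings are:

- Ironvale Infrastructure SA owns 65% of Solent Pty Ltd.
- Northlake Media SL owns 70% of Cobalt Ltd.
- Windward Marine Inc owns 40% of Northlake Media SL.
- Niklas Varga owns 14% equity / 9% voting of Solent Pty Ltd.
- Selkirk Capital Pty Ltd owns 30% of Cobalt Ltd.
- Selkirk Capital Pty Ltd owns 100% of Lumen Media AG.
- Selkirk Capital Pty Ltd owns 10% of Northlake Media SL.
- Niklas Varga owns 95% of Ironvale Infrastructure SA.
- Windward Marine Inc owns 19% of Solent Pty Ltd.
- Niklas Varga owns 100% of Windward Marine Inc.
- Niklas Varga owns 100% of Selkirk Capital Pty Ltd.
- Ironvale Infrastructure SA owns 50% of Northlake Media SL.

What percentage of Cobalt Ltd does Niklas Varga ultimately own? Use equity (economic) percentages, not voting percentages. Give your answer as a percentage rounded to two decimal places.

Niklas reaches Cobalt along 4 paths.
Via Ironvale → Northlake: 95% × 50% × 70% = 33.25%.
Via Windward → Northlake: 100% × 40% × 70% = 28%.
Via Selkirk → Northlake: 100% × 10% × 70% = 7%.
Via Selkirk: 100% × 30% = 30%.
Total: 33.25% + 28% + 7% + 30% = 98.25%.

98.25%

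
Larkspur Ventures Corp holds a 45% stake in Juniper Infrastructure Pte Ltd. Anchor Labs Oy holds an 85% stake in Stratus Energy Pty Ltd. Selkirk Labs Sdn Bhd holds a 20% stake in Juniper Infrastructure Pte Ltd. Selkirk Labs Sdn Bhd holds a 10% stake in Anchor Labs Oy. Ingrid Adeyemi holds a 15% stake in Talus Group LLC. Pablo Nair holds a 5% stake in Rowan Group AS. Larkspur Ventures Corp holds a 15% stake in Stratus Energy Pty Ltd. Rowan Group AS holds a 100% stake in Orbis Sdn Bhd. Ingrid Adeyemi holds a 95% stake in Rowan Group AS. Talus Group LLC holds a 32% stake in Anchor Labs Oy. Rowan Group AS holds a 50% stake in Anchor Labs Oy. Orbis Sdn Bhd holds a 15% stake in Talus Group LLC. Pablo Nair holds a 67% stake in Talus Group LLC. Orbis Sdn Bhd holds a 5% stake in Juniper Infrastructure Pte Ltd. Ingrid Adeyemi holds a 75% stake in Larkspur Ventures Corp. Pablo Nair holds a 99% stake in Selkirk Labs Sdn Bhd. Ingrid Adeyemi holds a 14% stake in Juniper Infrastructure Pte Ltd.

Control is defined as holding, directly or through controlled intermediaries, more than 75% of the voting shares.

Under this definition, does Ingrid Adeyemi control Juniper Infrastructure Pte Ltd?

Ingrid holds 95% of Rowan, so Ingrid controls Rowan.
Rowan holds 100% of Orbis, so Ingrid controls Orbis.
In Juniper, Ingrid's side holds only 14% + 5% = 19%, not > 75%.
So Ingrid does not control Juniper.

No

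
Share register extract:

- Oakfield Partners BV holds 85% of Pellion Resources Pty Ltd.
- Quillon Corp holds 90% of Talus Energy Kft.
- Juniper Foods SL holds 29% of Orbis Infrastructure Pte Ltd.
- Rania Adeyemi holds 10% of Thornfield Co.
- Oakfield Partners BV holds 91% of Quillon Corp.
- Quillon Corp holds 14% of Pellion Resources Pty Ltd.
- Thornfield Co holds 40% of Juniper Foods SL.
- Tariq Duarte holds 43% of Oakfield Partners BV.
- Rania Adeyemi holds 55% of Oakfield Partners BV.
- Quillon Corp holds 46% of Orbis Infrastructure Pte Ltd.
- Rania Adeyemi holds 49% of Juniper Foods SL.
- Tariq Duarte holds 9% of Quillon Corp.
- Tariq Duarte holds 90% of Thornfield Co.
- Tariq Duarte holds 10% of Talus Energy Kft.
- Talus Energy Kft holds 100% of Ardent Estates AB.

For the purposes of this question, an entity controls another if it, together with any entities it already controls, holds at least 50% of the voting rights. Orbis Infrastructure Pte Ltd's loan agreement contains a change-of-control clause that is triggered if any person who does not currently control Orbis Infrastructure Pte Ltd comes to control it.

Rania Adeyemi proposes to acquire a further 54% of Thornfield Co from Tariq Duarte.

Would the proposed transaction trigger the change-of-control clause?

Yes

The purchase adds only to Rania's holdings (Tariq's stake shrinks), so Rania is the only person who could newly come to control Orbis.
Rania holds 55% of Oakfield, so Rania controls Oakfield.
Oakfield holds 91% of Quillon, so Rania controls Quillon.
Quillon holds 90% of Talus, so Rania controls Talus.
Quillon and Oakfield together hold 14% + 85% = 99% of Pellion, so Rania controls Pellion.
Talus holds 100% of Ardent, so Rania controls Ardent.
In Orbis, Rania's side holds only 46%, not ≥ 50%.
So before the transaction, Rania does not control Orbis.
After the purchase, Rania's direct stake in Thornfield rises to 10% + 54% = 64%, and Tariq's stake falls to 36%.
Rania holds 64% of Thornfield, so Rania controls Thornfield.
Rania and Thornfield together hold 49% + 40% = 89% of Juniper, so Rania controls Juniper.
Quillon and Juniper together hold 46% + 29% = 75% of Orbis, so Rania controls Orbis.
Rania did not control Orbis before and does after, so the clause is triggered.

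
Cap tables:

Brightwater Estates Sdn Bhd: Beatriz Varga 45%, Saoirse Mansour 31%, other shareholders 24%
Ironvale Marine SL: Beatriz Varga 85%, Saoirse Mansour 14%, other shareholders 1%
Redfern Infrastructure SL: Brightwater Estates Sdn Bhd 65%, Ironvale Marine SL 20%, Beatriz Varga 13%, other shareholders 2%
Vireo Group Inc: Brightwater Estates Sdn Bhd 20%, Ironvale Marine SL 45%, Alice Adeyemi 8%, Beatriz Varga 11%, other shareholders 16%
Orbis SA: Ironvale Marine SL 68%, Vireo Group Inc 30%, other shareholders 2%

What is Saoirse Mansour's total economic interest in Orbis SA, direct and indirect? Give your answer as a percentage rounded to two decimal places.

Saoirse reaches Orbis along 3 paths.
Via Ironvale: 14% × 68% = 9.52%.
Via Brightwater → Vireo: 31% × 20% × 30% = 1.86%.
Via Ironvale → Vireo: 14% × 45% × 30% = 1.89%.
Total: 9.52% + 1.86% + 1.89% = 13.27%.

13.27%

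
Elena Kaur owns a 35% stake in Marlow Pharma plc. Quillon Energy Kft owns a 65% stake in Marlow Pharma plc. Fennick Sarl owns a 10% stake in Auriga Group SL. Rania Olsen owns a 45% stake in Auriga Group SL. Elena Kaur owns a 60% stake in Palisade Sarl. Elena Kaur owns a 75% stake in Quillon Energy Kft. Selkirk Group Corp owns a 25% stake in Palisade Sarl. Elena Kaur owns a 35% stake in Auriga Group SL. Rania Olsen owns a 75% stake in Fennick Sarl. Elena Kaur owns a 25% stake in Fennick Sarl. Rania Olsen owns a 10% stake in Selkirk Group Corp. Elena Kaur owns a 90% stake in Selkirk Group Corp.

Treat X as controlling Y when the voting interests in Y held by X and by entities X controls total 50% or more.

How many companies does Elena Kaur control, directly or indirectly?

Elena holds 75% of Quillon, so Elena controls Quillon.
Elena holds 90% of Selkirk, so Elena controls Selkirk.
Elena and Quillon together hold 35% + 65% = 100% of Marlow, so Elena controls Marlow.
Selkirk and Elena together hold 25% + 60% = 85% of Palisade, so Elena controls Palisade.
No other company's threshold is met.
Elena controls 4 companies.

4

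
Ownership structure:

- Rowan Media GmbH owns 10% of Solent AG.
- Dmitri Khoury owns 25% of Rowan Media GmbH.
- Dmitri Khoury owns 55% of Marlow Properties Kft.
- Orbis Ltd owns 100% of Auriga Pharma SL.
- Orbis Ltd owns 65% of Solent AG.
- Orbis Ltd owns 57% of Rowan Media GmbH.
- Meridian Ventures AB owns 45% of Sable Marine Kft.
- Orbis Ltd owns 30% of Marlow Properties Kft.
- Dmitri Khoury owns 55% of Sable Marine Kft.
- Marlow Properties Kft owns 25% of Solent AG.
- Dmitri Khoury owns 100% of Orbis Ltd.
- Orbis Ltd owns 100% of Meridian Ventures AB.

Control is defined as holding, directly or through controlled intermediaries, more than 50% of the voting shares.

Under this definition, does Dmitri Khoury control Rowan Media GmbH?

Dmitri holds 100% of Orbis, so Dmitri controls Orbis.
Orbis and Dmitri together hold 57% + 25% = 82% of Rowan, so Dmitri controls Rowan.

Yes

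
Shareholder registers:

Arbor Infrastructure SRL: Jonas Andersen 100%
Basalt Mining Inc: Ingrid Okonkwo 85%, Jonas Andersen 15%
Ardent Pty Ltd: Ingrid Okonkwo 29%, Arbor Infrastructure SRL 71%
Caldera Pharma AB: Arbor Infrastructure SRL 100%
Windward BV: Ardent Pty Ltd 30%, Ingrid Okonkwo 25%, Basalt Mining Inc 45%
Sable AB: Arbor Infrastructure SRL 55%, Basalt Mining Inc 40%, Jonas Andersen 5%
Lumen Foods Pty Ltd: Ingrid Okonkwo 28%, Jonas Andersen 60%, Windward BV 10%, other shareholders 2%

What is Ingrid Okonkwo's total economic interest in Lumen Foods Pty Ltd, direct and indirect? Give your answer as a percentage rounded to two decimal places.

35.20%

Ingrid reaches Lumen along 4 paths.
Direct stake: 28% = 28%.
Via Ardent → Windward: 29% × 30% × 10% = 0.87%.
Via Windward: 25% × 10% = 2.5%.
Via Basalt → Windward: 85% × 45% × 10% = 3.825%.
Total: 28% + 0.87% + 2.5% + 3.825% = 35.195%.
Rounded: 35.20%.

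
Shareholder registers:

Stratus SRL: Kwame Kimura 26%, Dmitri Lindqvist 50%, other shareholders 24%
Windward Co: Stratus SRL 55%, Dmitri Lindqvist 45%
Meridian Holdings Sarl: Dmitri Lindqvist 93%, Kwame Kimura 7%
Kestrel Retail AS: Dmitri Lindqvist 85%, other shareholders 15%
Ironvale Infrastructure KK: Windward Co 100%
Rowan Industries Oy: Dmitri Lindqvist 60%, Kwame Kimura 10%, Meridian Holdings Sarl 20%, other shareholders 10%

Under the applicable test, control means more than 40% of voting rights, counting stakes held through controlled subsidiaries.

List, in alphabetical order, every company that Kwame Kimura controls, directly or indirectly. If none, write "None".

Kwame's largest direct stake is 26% in Stratus, which does not meet the threshold.

None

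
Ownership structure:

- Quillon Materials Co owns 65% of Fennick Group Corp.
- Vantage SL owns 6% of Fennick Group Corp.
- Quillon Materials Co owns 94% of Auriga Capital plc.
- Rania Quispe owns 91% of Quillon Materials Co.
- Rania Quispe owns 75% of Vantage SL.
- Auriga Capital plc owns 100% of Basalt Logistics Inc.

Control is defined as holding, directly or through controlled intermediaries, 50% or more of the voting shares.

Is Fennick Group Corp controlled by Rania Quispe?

Rania holds 91% of Quillon, so Rania controls Quillon.
Rania holds 75% of Vantage, so Rania controls Vantage.
Quillon and Vantage together hold 65% + 6% = 71% of Fennick, so Rania controls Fennick.

Yes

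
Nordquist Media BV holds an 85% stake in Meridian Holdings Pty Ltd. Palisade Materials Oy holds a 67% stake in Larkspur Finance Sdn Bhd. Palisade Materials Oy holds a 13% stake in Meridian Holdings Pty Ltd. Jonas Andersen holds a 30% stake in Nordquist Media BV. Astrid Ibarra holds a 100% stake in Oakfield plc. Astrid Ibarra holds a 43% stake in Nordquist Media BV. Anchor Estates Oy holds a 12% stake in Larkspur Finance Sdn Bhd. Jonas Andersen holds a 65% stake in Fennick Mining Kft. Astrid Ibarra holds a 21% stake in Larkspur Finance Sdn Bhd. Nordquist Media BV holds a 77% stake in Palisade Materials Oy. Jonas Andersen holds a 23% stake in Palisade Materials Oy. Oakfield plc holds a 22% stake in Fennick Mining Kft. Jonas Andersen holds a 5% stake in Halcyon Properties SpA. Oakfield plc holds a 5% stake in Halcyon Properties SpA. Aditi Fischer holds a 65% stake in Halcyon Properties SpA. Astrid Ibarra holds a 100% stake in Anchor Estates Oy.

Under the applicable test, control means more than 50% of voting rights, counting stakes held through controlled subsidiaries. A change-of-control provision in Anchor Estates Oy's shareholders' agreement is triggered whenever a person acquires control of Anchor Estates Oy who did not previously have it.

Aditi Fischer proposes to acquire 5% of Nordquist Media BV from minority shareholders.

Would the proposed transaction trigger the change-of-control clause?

No

The purchase changes only Aditi's holdings, so Aditi is the only person who could newly come to control Anchor.
Aditi holds 65% of Halcyon, so Aditi controls Halcyon.
Neither Aditi nor any entity Aditi controls holds any voting interest in Anchor.
So before the transaction, Aditi does not control Anchor.
After the purchase, Aditi holds 5% of Nordquist directly.
Aditi's side now holds 5% of Nordquist, not > 50%, so Aditi still does not control Nordquist.
After the transaction, neither Aditi nor any entity Aditi controls holds a voting interest in Anchor, so Aditi still does not control it.
No new person acquires control, so the clause is not triggered.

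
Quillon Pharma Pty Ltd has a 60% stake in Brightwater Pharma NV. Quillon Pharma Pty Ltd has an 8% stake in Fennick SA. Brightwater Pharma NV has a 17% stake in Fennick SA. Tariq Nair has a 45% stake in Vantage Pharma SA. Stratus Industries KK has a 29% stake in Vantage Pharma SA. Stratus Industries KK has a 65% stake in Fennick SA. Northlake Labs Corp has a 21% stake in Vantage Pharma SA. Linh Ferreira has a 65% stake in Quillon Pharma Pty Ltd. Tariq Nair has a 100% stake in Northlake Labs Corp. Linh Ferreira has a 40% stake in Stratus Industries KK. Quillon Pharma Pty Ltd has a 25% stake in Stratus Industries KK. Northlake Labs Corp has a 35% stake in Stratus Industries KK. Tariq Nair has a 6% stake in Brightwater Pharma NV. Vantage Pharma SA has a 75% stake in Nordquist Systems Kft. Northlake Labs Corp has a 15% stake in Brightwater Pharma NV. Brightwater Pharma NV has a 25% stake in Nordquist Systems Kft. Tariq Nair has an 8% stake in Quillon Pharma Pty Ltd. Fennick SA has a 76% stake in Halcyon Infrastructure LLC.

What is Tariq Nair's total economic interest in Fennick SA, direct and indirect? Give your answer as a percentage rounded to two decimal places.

29.08%

Tariq reaches Fennick along 6 paths.
Via Quillon → Brightwater: 8% × 60% × 17% = 0.816%.
Via Northlake → Brightwater: 100% × 15% × 17% = 2.55%.
Via Brightwater: 6% × 17% = 1.02%.
Via Quillon → Stratus: 8% × 25% × 65% = 1.3%.
Via Northlake → Stratus: 100% × 35% × 65% = 22.75%.
Via Quillon: 8% × 8% = 0.64%.
Total: 0.816% + 2.55% + 1.02% + 1.3% + 22.75% + 0.64% = 29.076%.
Rounded: 29.08%.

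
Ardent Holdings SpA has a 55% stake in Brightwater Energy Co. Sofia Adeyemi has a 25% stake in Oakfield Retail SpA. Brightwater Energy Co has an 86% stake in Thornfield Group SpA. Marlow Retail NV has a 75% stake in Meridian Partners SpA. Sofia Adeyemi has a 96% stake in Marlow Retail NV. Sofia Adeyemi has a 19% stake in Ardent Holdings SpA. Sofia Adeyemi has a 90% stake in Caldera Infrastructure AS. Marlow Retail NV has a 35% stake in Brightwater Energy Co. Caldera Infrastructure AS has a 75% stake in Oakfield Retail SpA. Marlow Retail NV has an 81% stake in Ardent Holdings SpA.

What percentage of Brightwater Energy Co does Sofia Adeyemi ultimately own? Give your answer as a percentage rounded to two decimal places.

Sofia reaches Brightwater along 3 paths.
Via Marlow: 96% × 35% = 33.6%.
Via Ardent: 19% × 55% = 10.45%.
Via Marlow → Ardent: 96% × 81% × 55% = 42.768%.
Total: 33.6% + 10.45% + 42.768% = 86.818%.
Rounded: 86.82%.

86.82%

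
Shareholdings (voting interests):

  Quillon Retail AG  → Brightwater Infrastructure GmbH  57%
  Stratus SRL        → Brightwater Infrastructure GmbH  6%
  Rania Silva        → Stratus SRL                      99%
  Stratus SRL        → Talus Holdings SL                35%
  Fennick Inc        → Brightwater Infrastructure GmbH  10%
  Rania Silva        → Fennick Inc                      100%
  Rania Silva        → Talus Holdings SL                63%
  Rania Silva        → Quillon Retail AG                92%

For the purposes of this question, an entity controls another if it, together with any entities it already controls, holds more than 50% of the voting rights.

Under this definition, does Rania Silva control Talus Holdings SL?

Rania holds 99% of Stratus, so Rania controls Stratus.
Rania and Stratus together hold 63% + 35% = 98% of Talus, so Rania controls Talus.

Yes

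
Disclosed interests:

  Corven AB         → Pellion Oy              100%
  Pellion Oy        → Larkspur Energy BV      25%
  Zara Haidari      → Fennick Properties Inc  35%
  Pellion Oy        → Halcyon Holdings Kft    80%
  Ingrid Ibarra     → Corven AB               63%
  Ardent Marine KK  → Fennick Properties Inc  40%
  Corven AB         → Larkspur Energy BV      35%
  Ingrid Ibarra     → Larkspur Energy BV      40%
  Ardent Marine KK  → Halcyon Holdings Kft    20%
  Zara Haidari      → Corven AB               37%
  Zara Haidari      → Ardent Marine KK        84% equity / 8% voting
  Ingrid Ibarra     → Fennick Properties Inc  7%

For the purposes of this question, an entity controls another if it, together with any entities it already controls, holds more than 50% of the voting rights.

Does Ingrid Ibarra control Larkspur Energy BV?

Ingrid holds 63% of Corven, so Ingrid controls Corven.
Corven holds 100% of Pellion, so Ingrid controls Pellion.
Corven and Ingrid and Pellion together hold 35% + 40% + 25% = 100% of Larkspur, so Ingrid controls Larkspur.

Yes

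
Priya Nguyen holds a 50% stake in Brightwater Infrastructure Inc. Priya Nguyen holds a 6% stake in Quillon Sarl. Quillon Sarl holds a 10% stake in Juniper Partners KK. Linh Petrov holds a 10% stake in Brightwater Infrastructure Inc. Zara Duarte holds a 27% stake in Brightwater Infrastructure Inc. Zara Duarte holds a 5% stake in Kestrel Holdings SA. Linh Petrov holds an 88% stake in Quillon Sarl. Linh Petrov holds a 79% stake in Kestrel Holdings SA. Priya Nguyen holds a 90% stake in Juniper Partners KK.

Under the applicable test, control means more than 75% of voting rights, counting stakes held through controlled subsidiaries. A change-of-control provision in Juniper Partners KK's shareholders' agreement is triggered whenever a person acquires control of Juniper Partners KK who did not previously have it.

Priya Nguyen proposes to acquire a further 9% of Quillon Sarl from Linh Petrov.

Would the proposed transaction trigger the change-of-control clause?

No

The purchase adds only to Priya's holdings (Linh's stake shrinks), so Priya is the only person who could newly come to control Juniper.
Priya holds 90% of Juniper, so Priya controls Juniper.
So Priya already controls Juniper before the transaction.
After the purchase, Priya's direct stake in Quillon rises to 6% + 9% = 15%, and Linh's stake falls to 79%.
Priya controlled Juniper already, so this is not a new person acquiring control; every other person's position is unchanged or reduced.
No new person acquires control, so the clause is not triggered.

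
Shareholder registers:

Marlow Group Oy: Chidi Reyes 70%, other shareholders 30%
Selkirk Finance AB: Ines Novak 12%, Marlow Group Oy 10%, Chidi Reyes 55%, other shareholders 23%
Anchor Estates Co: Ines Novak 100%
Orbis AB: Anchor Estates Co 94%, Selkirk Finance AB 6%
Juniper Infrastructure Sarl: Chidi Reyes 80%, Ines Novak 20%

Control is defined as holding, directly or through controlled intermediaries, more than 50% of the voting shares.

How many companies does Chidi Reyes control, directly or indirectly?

3

Chidi holds 70% of Marlow, so Chidi controls Marlow.
Marlow and Chidi together hold 10% + 55% = 65% of Selkirk, so Chidi controls Selkirk.
Chidi holds 80% of Juniper, so Chidi controls Juniper.
No other company's threshold is met.
Chidi controls 3 companies.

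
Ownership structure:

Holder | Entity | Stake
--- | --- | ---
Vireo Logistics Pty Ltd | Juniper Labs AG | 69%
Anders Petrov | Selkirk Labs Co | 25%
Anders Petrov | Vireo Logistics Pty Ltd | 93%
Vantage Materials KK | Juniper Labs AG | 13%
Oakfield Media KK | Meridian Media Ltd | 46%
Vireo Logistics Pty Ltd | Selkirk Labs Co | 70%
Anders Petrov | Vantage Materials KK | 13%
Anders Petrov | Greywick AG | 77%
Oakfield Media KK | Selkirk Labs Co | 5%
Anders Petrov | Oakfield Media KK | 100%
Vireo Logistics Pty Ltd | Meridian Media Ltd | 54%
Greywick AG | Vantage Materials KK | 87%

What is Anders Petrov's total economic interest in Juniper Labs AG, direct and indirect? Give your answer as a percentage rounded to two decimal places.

74.57%

Anders reaches Juniper along 3 paths.
Via Greywick → Vantage: 77% × 87% × 13% = 8.7087%.
Via Vantage: 13% × 13% = 1.69%.
Via Vireo: 93% × 69% = 64.17%.
Total: 8.7087% + 1.69% + 64.17% = 74.5687%.
Rounded: 74.57%.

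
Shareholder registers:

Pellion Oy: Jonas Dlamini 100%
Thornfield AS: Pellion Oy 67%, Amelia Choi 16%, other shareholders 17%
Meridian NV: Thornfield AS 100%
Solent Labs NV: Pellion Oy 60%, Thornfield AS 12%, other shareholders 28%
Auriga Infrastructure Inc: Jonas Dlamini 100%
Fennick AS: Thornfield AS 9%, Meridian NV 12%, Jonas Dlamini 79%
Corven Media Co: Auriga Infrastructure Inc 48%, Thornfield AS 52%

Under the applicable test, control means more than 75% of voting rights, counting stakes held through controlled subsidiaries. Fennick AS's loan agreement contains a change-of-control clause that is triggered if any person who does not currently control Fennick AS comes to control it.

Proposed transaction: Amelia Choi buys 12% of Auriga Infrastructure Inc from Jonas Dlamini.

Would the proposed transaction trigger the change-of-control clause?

No

The purchase adds only to Amelia's holdings (Jonas's stake shrinks), so Amelia is the only person who could newly come to control Fennick.
Amelia's largest direct stake is 16% in Thornfield, which does not meet the threshold, so Amelia controls no company.
Neither Amelia nor any entity Amelia controls holds any voting interest in Fennick.
So before the transaction, Amelia does not control Fennick.
After the purchase, Amelia holds 12% of Auriga directly, and Jonas's stake falls to 88%.
Amelia's side now holds 12% of Auriga, not > 75%, so Amelia still does not control Auriga.
After the transaction, neither Amelia nor any entity Amelia controls holds a voting interest in Fennick, so Amelia still does not control it.
No new person acquires control, so the clause is not triggered.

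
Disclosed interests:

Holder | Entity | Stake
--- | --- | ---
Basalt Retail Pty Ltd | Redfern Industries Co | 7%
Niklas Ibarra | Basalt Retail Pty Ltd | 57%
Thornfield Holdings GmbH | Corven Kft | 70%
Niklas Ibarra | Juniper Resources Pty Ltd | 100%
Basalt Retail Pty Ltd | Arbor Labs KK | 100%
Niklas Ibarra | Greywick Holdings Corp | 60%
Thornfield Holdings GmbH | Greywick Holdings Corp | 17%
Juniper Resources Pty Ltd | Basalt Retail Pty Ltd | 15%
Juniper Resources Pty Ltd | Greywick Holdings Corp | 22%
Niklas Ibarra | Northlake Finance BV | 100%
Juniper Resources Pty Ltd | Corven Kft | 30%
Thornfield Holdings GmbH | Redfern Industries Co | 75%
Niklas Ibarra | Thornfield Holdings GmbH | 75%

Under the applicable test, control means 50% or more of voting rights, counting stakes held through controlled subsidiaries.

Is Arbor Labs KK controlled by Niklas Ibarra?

Niklas holds 100% of Juniper, so Niklas controls Juniper.
Niklas and Juniper together hold 57% + 15% = 72% of Basalt, so Niklas controls Basalt.
Basalt holds 100% of Arbor, so Niklas controls Arbor.

Yes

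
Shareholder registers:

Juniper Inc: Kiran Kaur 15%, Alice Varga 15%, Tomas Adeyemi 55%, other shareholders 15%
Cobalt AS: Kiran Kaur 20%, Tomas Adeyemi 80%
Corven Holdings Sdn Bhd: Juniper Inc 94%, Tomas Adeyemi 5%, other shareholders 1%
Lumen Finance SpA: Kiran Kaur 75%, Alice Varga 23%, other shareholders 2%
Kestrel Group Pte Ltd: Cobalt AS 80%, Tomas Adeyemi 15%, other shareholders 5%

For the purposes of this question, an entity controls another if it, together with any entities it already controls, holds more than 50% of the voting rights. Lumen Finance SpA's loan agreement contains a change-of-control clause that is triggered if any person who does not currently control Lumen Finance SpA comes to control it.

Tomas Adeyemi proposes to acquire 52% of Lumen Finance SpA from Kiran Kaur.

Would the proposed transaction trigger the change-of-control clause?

The purchase adds only to Tomas's holdings (Kiran's stake shrinks), so Tomas is the only person who could newly come to control Lumen.
Tomas holds 55% of Juniper, so Tomas controls Juniper.
Tomas holds 80% of Cobalt, so Tomas controls Cobalt.
Juniper and Tomas together hold 94% + 5% = 99% of Corven, so Tomas controls Corven.
Cobalt and Tomas together hold 80% + 15% = 95% of Kestrel, so Tomas controls Kestrel.
Neither Tomas nor any entity Tomas controls holds any voting interest in Lumen.
So before the transaction, Tomas does not control Lumen.
After the purchase, Tomas holds 52% of Lumen directly, and Kiran's stake falls to 23%.
Tomas holds 52% of Lumen, so Tomas controls Lumen.
Tomas did not control Lumen before and does after, so the clause is triggered.

Yes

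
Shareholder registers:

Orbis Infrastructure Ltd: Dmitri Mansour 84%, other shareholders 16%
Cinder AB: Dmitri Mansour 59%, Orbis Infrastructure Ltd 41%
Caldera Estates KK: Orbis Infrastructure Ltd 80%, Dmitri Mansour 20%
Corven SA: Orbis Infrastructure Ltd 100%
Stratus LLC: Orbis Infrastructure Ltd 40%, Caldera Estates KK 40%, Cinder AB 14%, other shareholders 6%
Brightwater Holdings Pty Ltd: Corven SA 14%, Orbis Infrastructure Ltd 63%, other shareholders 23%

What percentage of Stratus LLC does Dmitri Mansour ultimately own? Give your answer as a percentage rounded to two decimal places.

Dmitri reaches Stratus along 5 paths.
Via Orbis: 84% × 40% = 33.6%.
Via Orbis → Caldera: 84% × 80% × 40% = 26.88%.
Via Caldera: 20% × 40% = 8%.
Via Cinder: 59% × 14% = 8.26%.
Via Orbis → Cinder: 84% × 41% × 14% = 4.8216%.
Total: 33.6% + 26.88% + 8% + 8.26% + 4.8216% = 81.5616%.
Rounded: 81.56%.

81.56%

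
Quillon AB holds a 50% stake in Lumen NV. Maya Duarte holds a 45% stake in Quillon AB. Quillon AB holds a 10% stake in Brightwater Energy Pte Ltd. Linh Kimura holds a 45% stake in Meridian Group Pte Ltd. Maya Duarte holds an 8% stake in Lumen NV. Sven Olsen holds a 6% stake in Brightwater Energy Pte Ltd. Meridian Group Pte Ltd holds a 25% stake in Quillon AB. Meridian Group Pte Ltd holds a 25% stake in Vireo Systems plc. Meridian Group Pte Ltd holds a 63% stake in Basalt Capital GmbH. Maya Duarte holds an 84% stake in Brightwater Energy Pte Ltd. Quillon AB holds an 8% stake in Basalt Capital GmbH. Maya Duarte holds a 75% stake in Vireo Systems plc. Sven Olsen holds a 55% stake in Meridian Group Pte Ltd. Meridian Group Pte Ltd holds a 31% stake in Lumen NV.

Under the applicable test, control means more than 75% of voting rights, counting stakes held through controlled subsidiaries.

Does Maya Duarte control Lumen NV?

No

Maya holds 84% of Brightwater, so Maya controls Brightwater.
In Lumen, Maya's side holds only 8%, not > 75%.
So Maya does not control Lumen.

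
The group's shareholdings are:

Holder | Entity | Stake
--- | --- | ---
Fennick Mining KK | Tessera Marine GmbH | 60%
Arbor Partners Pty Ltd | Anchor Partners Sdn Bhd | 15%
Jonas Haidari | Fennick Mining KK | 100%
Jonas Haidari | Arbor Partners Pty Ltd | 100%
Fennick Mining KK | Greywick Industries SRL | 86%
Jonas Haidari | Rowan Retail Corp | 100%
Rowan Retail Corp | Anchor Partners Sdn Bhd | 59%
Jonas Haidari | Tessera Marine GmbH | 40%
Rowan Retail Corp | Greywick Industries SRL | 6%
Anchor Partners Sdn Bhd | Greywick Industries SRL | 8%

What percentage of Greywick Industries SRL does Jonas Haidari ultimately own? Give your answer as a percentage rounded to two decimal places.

Jonas reaches Greywick along 4 paths.
Via Rowan: 100% × 6% = 6%.
Via Rowan → Anchor: 100% × 59% × 8% = 4.72%.
Via Arbor → Anchor: 100% × 15% × 8% = 1.2%.
Via Fennick: 100% × 86% = 86%.
Total: 6% + 4.72% + 1.2% + 86% = 97.92%.

97.92%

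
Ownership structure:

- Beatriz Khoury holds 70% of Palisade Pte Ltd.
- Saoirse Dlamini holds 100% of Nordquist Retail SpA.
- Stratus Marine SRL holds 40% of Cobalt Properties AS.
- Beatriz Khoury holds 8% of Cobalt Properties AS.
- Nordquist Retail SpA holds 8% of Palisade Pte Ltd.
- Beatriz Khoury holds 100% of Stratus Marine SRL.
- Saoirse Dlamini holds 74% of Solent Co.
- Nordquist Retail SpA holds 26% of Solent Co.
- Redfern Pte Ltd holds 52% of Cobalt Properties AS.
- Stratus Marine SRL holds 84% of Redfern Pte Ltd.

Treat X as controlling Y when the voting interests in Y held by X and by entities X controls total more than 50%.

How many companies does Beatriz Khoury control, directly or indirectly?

Beatriz holds 100% of Stratus, so Beatriz controls Stratus.
Stratus holds 84% of Redfern, so Beatriz controls Redfern.
Stratus and Beatriz and Redfern together hold 40% + 8% + 52% = 100% of Cobalt, so Beatriz controls Cobalt.
Beatriz holds 70% of Palisade, so Beatriz controls Palisade.
No other company's threshold is met.
Beatriz controls 4 companies.

4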